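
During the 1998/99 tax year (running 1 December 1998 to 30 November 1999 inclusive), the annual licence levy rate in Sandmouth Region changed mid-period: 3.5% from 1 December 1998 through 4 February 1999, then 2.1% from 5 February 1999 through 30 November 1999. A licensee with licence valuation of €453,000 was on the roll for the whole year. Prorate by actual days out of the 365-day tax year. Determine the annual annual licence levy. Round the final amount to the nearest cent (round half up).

€10,659.77

1 December 1998 – 4 February 1999: 66 days at 3.5% → €453,000 × 3.5% × 66/365 = €2,866.9315
5 February – 30 November 1999: 299 days at 2.1% → €453,000 × 2.1% × 299/365 = €7,792.8411
Total = €10,659.7726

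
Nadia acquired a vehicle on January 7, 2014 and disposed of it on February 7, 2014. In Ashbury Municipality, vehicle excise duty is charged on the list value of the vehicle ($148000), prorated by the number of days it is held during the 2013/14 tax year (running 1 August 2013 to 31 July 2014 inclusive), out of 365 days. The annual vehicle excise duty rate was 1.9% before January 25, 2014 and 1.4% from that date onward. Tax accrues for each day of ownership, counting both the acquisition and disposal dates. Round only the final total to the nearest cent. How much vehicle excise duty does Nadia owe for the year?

January 7 – January 24, 2014: 18 days at 1.9% → $148000 × 1.9% × 18/365 = $138.6740
January 25 – February 7, 2014: 14 days at 1.4% → $148000 × 1.4% × 14/365 = $79.4740
Total = $218.1479

$218.15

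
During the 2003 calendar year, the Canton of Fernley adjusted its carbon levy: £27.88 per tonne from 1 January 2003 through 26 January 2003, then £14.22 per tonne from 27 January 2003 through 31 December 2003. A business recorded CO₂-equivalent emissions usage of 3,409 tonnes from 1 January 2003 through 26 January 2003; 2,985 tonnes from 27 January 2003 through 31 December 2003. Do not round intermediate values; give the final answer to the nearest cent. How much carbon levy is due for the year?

£137,489.62

1 January – 26 January 2003: 3,409 tonnes at £27.88/tonne → £95,042.92
27 January – 31 December 2003: 2,985 tonnes at £14.22/tonne → £42,446.70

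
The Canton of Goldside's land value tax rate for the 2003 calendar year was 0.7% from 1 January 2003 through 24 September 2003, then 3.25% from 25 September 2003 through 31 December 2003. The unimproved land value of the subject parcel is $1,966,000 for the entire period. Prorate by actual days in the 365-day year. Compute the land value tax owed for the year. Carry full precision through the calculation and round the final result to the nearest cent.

$27,222.37

1 January – 24 September 2003: 267 days at 0.7% → $1,966,000 × 0.7% × 267/365 = $10,066.9973
25 September – 31 December 2003: 98 days at 3.25% → $1,966,000 × 3.25% × 98/365 = $17,155.3699
Total = $27,222.3671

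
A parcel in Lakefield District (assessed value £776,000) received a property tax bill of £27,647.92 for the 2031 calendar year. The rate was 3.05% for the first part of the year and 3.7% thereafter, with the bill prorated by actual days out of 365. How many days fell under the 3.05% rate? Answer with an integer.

77 days

Let d = days at the first rate; then 365 − d days at the second rate.
£776,000 × [3.05%·d + 3.7%·(365−d)] / 365 = £27,647.92
Solving gives d = 77, so the new rate took effect on March 19, 2031.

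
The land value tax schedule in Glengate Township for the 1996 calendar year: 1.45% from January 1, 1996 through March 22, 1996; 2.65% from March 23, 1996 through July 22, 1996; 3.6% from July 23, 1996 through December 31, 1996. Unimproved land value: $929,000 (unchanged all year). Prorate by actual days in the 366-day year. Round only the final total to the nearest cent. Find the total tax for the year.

$26,027.23

January 1 – March 22, 1996: 82 days at 1.45% → $929,000 × 1.45% × 82/366 = $3,017.9809
March 23 – July 22, 1996: 122 days at 2.65% → $929,000 × 2.65% × 122/366 = $8,206.1667
July 23 – December 31, 1996: 162 days at 3.6% → $929,000 × 3.6% × 162/366 = $14,803.0820
Total = $26,027.2295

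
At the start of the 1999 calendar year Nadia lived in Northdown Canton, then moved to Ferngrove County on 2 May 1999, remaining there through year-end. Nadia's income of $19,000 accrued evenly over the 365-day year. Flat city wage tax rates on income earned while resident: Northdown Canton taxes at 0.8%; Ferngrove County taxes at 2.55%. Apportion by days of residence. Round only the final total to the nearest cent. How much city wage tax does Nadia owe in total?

$374.27

Northdown Canton, 1 Jan – 1 May 1999: 121 days → $19,000 × 0.8% × 121/365 = $50.3890
Ferngrove County, 2 May – 31 Dec 1999: 244 days → $19,000 × 2.55% × 244/365 = $323.8849
Total = $374.2740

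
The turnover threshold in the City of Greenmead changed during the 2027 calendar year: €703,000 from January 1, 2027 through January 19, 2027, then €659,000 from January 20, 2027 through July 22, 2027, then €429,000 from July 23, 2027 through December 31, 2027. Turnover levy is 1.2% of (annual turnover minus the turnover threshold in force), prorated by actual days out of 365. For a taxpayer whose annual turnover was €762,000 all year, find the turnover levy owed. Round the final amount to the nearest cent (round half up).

€2,433.50

January 1 – January 19, 2027: 19 days, exemption €703,000 → (€762,000 − €703,000) × 1.2% × 19/365 = €36.8548
January 20 – July 22, 2027: 184 days, exemption €659,000 → (€762,000 − €659,000) × 1.2% × 184/365 = €623.0795
July 23 – December 31, 2027: 162 days, exemption €429,000 → (€762,000 − €429,000) × 1.2% × 162/365 = €1,773.5671
Total = €2,433.5014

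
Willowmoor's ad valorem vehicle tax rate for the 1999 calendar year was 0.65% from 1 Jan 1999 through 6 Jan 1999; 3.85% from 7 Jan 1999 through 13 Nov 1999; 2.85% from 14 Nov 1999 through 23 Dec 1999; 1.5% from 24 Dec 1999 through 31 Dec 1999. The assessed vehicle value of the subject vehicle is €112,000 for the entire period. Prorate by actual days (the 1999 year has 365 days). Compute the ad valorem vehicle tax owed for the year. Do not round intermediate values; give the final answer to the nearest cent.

1 Jan – 6 Jan 1999: 6 days at 0.65% → €112,000 × 0.65% × 6/365 = €11.9671
7 Jan – 13 Nov 1999: 311 days at 3.85% → €112,000 × 3.85% × 311/365 = €3,674.0603
14 Nov – 23 Dec 1999: 40 days at 2.85% → €112,000 × 2.85% × 40/365 = €349.8082
24 Dec – 31 Dec 1999: 8 days at 1.5% → €112,000 × 1.5% × 8/365 = €36.8219
Total = €4,072.6575

€4,072.66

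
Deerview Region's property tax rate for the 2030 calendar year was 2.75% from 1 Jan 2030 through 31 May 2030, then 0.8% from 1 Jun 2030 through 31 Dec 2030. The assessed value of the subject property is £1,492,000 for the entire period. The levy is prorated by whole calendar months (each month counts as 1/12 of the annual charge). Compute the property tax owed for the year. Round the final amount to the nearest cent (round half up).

£24,058.50

1 Jan – 31 May 2030: 5 months at 2.75% → £1,492,000 × 2.75% × 5/12 = £17,095.8333
1 Jun – 31 Dec 2030: 7 months at 0.8% → £1,492,000 × 0.8% × 7/12 = £6,962.6667
Total = £24,058.5000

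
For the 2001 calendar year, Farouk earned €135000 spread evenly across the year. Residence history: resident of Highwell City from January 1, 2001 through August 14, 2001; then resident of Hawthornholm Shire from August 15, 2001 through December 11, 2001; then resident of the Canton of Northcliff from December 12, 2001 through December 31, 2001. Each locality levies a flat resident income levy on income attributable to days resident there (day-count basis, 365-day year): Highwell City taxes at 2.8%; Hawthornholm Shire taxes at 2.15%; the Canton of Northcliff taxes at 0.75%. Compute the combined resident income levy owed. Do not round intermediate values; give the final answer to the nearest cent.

Highwell City, January 1 – August 14, 2001: 226 days → €135000 × 2.8% × 226/365 = €2340.4932
Hawthornholm Shire, August 15 – December 11, 2001: 119 days → €135000 × 2.15% × 119/365 = €946.2945
The Canton of Northcliff, December 12 – December 31, 2001: 20 days → €135000 × 0.75% × 20/365 = €55.4795
Total = €3342.2671

€3342.27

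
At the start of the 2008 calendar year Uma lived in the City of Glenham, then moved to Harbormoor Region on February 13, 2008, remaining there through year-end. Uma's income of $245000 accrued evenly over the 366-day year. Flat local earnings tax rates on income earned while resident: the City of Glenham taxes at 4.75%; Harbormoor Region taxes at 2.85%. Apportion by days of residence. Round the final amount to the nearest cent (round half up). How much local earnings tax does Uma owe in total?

The City of Glenham, January 1 – February 12, 2008: 43 days → $245000 × 4.75% × 43/366 = $1367.2473
Harbormoor Region, February 13 – December 31, 2008: 323 days → $245000 × 2.85% × 323/366 = $6162.1516
Total = $7529.3989

$7529.40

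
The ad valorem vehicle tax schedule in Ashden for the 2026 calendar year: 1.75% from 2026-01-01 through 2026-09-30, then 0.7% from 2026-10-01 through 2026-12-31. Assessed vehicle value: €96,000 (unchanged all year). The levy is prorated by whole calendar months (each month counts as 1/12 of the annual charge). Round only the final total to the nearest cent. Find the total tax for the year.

€1,428.00

2026-01-01 to 2026-09-30: 9 months at 1.75% → €96,000 × 1.75% × 9/12 = €1,260.0000
2026-10-01 to 2026-12-31: 3 months at 0.7% → €96,000 × 0.7% × 3/12 = €168.0000
Total = €1,428.0000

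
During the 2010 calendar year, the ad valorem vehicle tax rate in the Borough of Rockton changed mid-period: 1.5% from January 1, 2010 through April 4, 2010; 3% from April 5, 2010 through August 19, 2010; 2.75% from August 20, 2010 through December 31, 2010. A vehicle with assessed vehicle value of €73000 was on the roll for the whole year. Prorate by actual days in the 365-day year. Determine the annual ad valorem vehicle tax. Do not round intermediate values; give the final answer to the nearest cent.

January 1 – April 4, 2010: 94 days at 1.5% → €73000 × 1.5% × 94/365 = €282.0000
April 5 – August 19, 2010: 137 days at 3% → €73000 × 3% × 137/365 = €822.0000
August 20 – December 31, 2010: 134 days at 2.75% → €73000 × 2.75% × 134/365 = €737.0000
Total = €1841.0000

€1841.00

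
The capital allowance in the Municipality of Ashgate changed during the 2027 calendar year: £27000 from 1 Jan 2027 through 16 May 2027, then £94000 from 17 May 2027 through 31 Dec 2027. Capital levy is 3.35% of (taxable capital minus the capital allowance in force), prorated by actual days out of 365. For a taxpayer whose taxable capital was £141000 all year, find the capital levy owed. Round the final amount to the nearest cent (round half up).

£2410.81

1 Jan – 16 May 2027: 136 days, exemption £27000 → (£141000 − £27000) × 3.35% × 136/365 = £1422.9699
17 May – 31 Dec 2027: 229 days, exemption £94000 → (£141000 − £94000) × 3.35% × 229/365 = £987.8370
Total = £2410.8068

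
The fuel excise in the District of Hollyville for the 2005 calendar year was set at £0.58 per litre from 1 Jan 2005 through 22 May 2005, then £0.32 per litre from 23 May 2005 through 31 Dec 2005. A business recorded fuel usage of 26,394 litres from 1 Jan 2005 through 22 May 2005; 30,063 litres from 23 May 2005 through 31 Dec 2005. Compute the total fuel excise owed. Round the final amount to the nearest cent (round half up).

£24928.68

1 Jan – 22 May 2005: 26,394 litres at £0.58/litre → £15308.52
23 May – 31 Dec 2005: 30,063 litres at £0.32/litre → £9620.16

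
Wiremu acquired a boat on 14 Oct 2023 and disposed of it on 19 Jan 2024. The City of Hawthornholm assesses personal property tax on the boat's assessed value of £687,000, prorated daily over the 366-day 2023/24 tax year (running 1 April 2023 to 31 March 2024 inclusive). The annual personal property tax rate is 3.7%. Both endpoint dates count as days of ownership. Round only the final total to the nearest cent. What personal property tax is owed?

£6,806.18

Days held (14 Oct 2023 – 19 Jan 2024): 98 out of 366
Tax = £687,000 × 3.7% × 98/366 = £6,806.1803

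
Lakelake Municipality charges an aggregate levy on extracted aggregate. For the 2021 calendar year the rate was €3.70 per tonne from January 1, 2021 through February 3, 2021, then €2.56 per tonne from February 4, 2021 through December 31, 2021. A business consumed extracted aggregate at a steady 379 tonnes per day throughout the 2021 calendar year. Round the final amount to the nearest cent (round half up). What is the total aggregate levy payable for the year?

January 1 – February 3, 2021: 34 days × 379 tonnes/day = 12,886 tonnes at €3.70/tonne → €47678.20
February 4 – December 31, 2021: 331 days × 379 tonnes/day = 125,449 tonnes at €2.56/tonne → €321149.44

€368827.64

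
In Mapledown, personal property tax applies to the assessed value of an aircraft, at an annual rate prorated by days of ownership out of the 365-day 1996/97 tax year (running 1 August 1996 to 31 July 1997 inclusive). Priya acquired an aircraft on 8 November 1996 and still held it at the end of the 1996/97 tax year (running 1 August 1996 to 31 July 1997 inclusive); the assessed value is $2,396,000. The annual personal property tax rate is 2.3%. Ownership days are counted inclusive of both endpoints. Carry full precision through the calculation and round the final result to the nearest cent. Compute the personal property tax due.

$40,160.90

Days held (8 November 1996 – 31 July 1997): 266 out of 365
Tax = $2,396,000 × 2.3% × 266/365 = $40,160.8986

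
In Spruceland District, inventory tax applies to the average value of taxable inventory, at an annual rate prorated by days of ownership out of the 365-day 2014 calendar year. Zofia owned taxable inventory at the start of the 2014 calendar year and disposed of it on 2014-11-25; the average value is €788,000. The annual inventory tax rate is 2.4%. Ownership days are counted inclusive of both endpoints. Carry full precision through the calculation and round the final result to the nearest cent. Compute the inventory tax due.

Days held (2014-01-01 to 2014-11-25): 329 out of 365
Tax = €788,000 × 2.4% × 329/365 = €17,046.7068

€17,046.71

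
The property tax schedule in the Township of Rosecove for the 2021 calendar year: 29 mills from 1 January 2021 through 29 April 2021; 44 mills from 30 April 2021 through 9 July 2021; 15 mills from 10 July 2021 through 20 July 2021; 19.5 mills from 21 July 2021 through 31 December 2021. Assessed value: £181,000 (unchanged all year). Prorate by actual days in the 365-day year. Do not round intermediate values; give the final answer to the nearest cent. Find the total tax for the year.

1 January – 29 April 2021: 119 days at 29 mills → £181,000 × 2.9% × 119/365 = £1,711.3178
30 April – 9 July 2021: 71 days at 44 mills → £181,000 × 4.4% × 71/365 = £1,549.1616
10 July – 20 July 2021: 11 days at 15 mills → £181,000 × 1.5% × 11/365 = £81.8219
21 July – 31 December 2021: 164 days at 19.5 mills → £181,000 × 1.95% × 164/365 = £1,585.8575
Total = £4,928.1589

£4,928.16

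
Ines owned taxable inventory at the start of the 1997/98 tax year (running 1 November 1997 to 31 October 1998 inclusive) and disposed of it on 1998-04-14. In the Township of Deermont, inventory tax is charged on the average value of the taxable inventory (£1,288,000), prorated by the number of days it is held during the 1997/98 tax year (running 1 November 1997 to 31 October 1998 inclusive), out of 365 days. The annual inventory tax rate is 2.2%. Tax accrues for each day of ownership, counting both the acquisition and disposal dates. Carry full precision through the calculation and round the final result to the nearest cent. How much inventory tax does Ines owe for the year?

Days held (1997-11-01 to 1998-04-14): 165 out of 365
Tax = £1,288,000 × 2.2% × 165/365 = £12,809.4247

£12,809.42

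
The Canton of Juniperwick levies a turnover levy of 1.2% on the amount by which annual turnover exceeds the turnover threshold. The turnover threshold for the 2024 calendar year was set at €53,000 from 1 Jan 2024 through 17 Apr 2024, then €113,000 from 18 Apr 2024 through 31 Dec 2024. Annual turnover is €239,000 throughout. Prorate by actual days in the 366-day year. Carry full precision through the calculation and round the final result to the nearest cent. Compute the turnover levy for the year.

€1,724.46

1 Jan – 17 Apr 2024: 108 days, exemption €53,000 → (€239,000 − €53,000) × 1.2% × 108/366 = €658.6230
18 Apr – 31 Dec 2024: 258 days, exemption €113,000 → (€239,000 − €113,000) × 1.2% × 258/366 = €1,065.8361
Total = €1,724.4590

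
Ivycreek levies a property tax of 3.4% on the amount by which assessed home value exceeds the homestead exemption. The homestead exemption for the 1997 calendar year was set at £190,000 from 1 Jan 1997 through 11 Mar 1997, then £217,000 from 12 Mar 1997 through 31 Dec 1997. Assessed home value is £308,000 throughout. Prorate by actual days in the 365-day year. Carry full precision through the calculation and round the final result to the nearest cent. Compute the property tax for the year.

1 Jan – 11 Mar 1997: 70 days, exemption £190,000 → (£308,000 − £190,000) × 3.4% × 70/365 = £769.4247
12 Mar – 31 Dec 1997: 295 days, exemption £217,000 → (£308,000 − £217,000) × 3.4% × 295/365 = £2,500.6301
Total = £3,270.0548

£3,270.05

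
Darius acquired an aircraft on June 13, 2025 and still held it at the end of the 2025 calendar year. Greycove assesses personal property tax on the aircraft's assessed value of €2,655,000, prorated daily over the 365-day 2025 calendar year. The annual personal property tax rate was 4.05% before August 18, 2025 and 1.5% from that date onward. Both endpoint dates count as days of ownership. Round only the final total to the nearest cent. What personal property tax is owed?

June 13 – August 17, 2025: 66 days at 4.05% → €2,655,000 × 4.05% × 66/365 = €19,443.3288
August 18 – December 31, 2025: 136 days at 1.5% → €2,655,000 × 1.5% × 136/365 = €14,838.9041
Total = €34,282.2329

€34,282.23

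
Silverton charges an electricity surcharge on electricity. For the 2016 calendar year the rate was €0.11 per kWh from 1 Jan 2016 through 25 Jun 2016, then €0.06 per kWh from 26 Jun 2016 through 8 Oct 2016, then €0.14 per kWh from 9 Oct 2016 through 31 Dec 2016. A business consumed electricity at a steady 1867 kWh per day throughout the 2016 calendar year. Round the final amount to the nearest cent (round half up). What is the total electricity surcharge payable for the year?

1 Jan – 25 Jun 2016: 177 days × 1867 kWh/day = 330,459 kWh at €0.11/kWh → €36,350.49
26 Jun – 8 Oct 2016: 105 days × 1867 kWh/day = 196,035 kWh at €0.06/kWh → €11,762.10
9 Oct – 31 Dec 2016: 84 days × 1867 kWh/day = 156,828 kWh at €0.14/kWh → €21,955.92

€70,068.51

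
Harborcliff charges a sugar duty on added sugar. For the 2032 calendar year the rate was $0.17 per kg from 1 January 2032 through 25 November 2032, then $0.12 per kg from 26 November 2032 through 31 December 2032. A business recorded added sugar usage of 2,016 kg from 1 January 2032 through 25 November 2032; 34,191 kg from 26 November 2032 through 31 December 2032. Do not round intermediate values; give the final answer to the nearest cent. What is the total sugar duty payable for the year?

1 January – 25 November 2032: 2,016 kg at $0.17/kg → $342.72
26 November – 31 December 2032: 34,191 kg at $0.12/kg → $4,102.92

$4,445.64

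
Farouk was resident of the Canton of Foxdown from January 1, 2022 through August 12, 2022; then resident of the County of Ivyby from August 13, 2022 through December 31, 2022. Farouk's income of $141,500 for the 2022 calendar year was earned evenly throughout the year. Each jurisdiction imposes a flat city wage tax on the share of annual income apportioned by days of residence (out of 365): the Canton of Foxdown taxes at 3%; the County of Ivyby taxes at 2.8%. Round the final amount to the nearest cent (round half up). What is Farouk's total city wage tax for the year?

The Canton of Foxdown, January 1 – August 12, 2022: 224 days → $141,500 × 3% × 224/365 = $2,605.1507
The County of Ivyby, August 13 – December 31, 2022: 141 days → $141,500 × 2.8% × 141/365 = $1,530.5260
Total = $4,135.6767

$4,135.68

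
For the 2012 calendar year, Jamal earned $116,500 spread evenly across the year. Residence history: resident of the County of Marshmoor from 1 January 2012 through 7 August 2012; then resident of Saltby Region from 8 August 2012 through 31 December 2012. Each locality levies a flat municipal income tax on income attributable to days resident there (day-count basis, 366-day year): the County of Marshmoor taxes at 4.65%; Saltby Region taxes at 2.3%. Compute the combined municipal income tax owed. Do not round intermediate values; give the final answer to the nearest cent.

$4,325.14

The County of Marshmoor, 1 January – 7 August 2012: 220 days → $116,500 × 4.65% × 220/366 = $3,256.2705
Saltby Region, 8 August – 31 December 2012: 146 days → $116,500 × 2.3% × 146/366 = $1,068.8716
Total = $4,325.1421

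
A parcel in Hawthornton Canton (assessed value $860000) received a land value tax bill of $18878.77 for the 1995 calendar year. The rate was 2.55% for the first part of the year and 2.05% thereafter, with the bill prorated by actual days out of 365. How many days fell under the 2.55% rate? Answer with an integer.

Let d = days at the first rate; then 365 − d days at the second rate.
$860000 × [2.55%·d + 2.05%·(365−d)] / 365 = $18878.77
Solving gives d = 106, so the new rate took effect on 17 April 1995.

106 days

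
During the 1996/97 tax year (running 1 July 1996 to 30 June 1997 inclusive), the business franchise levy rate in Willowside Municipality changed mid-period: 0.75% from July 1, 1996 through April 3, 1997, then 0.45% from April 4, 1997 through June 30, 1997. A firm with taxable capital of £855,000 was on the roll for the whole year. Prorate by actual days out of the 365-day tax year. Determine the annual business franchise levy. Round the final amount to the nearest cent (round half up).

July 1, 1996 – April 3, 1997: 277 days at 0.75% → £855,000 × 0.75% × 277/365 = £4,866.4726
April 4 – June 30, 1997: 88 days at 0.45% → £855,000 × 0.45% × 88/365 = £927.6164
Total = £5,794.0890

£5,794.09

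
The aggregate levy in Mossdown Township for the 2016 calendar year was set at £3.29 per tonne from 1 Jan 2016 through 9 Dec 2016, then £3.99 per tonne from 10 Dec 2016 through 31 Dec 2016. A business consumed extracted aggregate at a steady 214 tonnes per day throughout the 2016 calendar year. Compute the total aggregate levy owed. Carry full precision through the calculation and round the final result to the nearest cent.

£260,981.56

1 Jan – 9 Dec 2016: 344 days × 214 tonnes/day = 73,616 tonnes at £3.29/tonne → £242,196.64
10 Dec – 31 Dec 2016: 22 days × 214 tonnes/day = 4,708 tonnes at £3.99/tonne → £18,784.92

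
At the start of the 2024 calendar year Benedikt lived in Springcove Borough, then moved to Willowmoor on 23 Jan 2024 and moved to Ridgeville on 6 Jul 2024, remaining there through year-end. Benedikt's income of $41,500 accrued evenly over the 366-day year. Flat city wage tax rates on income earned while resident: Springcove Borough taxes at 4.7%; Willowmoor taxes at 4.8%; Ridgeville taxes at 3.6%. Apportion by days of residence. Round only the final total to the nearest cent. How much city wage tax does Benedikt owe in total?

Springcove Borough, 1 Jan – 22 Jan 2024: 22 days → $41,500 × 4.7% × 22/366 = $117.2432
Willowmoor, 23 Jan – 5 Jul 2024: 165 days → $41,500 × 4.8% × 165/366 = $898.0328
Ridgeville, 6 Jul – 31 Dec 2024: 179 days → $41,500 × 3.6% × 179/366 = $730.6721
Total = $1,745.9481

$1,745.95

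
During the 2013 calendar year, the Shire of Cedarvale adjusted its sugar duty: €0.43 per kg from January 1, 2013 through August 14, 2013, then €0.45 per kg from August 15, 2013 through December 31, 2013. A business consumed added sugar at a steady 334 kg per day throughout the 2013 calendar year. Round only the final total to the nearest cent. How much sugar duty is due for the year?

January 1 – August 14, 2013: 226 days × 334 kg/day = 75,484 kg at €0.43/kg → €32,458.12
August 15 – December 31, 2013: 139 days × 334 kg/day = 46,426 kg at €0.45/kg → €20,891.70

€53,349.82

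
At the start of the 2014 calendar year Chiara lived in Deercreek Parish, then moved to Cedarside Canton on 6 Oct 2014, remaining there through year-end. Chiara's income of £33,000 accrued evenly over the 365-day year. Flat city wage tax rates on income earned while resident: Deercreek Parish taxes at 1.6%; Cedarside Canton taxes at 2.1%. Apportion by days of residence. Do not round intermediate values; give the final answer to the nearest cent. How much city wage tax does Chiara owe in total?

Deercreek Parish, 1 Jan – 5 Oct 2014: 278 days → £33,000 × 1.6% × 278/365 = £402.1479
Cedarside Canton, 6 Oct – 31 Dec 2014: 87 days → £33,000 × 2.1% × 87/365 = £165.1808
Total = £567.3288

£567.33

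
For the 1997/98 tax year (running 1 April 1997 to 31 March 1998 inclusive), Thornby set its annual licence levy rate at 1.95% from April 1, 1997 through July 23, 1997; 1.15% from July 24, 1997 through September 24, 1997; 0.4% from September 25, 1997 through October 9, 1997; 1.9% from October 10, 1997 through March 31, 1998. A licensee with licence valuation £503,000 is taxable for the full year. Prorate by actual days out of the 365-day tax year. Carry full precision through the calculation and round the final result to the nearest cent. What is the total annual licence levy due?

April 1 – July 23, 1997: 114 days at 1.95% → £503,000 × 1.95% × 114/365 = £3,063.4767
July 24 – September 24, 1997: 63 days at 1.15% → £503,000 × 1.15% × 63/365 = £998.4205
September 25 – October 9, 1997: 15 days at 0.4% → £503,000 × 0.4% × 15/365 = £82.6849
October 10, 1997 – March 31, 1998: 173 days at 1.9% → £503,000 × 1.9% × 173/365 = £4,529.7562
Total = £8,674.3384

£8,674.34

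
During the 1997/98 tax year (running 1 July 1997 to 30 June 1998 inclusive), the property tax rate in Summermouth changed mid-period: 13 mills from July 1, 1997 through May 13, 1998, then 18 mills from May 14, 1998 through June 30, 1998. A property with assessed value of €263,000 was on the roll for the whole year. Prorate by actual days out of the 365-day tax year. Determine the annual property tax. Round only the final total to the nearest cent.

€3,591.93

July 1, 1997 – May 13, 1998: 317 days at 13 mills → €263,000 × 1.3% × 317/365 = €2,969.3781
May 14 – June 30, 1998: 48 days at 18 mills → €263,000 × 1.8% × 48/365 = €622.5534
Total = €3,591.9315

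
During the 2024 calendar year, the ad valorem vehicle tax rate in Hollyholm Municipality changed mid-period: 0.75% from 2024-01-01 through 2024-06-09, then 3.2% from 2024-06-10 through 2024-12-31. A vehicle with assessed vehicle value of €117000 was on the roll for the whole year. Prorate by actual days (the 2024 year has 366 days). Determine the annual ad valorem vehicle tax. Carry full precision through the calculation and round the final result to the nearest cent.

2024-01-01 to 2024-06-09: 161 days at 0.75% → €117000 × 0.75% × 161/366 = €386.0041
2024-06-10 to 2024-12-31: 205 days at 3.2% → €117000 × 3.2% × 205/366 = €2097.0492
Total = €2483.0533

€2483.05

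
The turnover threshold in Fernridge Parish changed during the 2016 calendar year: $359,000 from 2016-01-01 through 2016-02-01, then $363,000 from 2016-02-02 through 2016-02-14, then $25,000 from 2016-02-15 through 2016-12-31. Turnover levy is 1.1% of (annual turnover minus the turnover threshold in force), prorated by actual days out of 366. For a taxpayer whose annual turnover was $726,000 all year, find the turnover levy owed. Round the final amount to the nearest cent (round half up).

2016-01-01 to 2016-02-01: 32 days, exemption $359,000 → ($726,000 − $359,000) × 1.1% × 32/366 = $352.9617
2016-02-02 to 2016-02-14: 13 days, exemption $363,000 → ($726,000 − $363,000) × 1.1% × 13/366 = $141.8279
2016-02-15 to 2016-12-31: 321 days, exemption $25,000 → ($726,000 − $25,000) × 1.1% × 321/366 = $6,762.9262
Total = $7,257.7158

$7,257.72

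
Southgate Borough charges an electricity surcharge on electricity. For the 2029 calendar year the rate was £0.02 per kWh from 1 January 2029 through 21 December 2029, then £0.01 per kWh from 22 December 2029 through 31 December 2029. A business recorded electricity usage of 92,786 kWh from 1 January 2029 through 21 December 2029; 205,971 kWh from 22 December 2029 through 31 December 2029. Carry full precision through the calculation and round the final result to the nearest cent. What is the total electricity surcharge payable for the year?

£3915.43

1 January – 21 December 2029: 92,786 kWh at £0.02/kWh → £1855.72
22 December – 31 December 2029: 205,971 kWh at £0.01/kWh → £2059.71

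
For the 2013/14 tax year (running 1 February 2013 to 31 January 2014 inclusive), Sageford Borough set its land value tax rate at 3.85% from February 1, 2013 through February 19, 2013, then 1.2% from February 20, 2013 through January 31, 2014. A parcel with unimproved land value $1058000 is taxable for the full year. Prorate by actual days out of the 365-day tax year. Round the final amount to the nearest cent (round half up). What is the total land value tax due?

February 1 – February 19, 2013: 19 days at 3.85% → $1058000 × 3.85% × 19/365 = $2120.3479
February 20, 2013 – January 31, 2014: 346 days at 1.2% → $1058000 × 1.2% × 346/365 = $12035.1123
Total = $14155.4603

$14155.46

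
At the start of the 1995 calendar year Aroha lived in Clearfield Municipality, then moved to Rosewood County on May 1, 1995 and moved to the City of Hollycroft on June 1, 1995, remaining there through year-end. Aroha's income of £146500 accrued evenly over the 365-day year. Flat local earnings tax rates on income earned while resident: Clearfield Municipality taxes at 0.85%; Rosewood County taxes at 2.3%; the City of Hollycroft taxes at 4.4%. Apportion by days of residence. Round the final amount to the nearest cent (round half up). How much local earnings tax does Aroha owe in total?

Clearfield Municipality, January 1 – April 30, 1995: 120 days → £146500 × 0.85% × 120/365 = £409.3973
Rosewood County, May 1 – May 31, 1995: 31 days → £146500 × 2.3% × 31/365 = £286.1767
The City of Hollycroft, June 1 – December 31, 1995: 214 days → £146500 × 4.4% × 214/365 = £3779.2986
Total = £4474.8726

£4474.87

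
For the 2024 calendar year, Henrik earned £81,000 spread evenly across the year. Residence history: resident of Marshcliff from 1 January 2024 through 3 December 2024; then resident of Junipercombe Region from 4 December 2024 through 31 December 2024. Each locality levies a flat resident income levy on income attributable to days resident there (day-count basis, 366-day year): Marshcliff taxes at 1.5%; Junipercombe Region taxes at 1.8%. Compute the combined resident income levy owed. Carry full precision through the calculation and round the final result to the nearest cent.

£1,233.59

Marshcliff, 1 January – 3 December 2024: 338 days → £81,000 × 1.5% × 338/366 = £1,122.0492
Junipercombe Region, 4 December – 31 December 2024: 28 days → £81,000 × 1.8% × 28/366 = £111.5410
Total = £1,233.5902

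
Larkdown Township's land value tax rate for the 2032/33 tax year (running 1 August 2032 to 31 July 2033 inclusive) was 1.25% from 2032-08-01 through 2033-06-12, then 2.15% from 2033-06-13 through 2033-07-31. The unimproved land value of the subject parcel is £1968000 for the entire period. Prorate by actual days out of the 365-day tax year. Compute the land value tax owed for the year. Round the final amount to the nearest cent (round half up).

2032-08-01 to 2033-06-12: 316 days at 1.25% → £1968000 × 1.25% × 316/365 = £21297.5342
2033-06-13 to 2033-07-31: 49 days at 2.15% → £1968000 × 2.15% × 49/365 = £5680.2411
Total = £26977.7753

£26977.78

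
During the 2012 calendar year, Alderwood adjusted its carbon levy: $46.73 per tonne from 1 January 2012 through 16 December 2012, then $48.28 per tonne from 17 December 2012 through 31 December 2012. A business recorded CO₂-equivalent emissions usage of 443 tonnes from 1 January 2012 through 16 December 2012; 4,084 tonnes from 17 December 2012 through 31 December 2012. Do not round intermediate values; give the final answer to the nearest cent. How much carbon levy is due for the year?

1 January – 16 December 2012: 443 tonnes at $46.73/tonne → $20,701.39
17 December – 31 December 2012: 4,084 tonnes at $48.28/tonne → $197,175.52

$217,876.91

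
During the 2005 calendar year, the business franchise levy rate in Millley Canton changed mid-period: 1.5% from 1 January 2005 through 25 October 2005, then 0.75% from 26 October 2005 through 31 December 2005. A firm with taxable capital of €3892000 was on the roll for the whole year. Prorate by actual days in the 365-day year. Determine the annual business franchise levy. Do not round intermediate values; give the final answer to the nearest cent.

1 January – 25 October 2005: 298 days at 1.5% → €3892000 × 1.5% × 298/365 = €47663.6712
26 October – 31 December 2005: 67 days at 0.75% → €3892000 × 0.75% × 67/365 = €5358.1644
Total = €53021.8356

€53021.84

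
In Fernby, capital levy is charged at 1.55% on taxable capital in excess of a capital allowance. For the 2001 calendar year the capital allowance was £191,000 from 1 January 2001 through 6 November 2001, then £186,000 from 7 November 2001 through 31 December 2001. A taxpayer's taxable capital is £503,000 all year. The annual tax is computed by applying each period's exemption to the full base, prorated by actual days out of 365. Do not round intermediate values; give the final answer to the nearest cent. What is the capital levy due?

£4,847.68

1 January – 6 November 2001: 310 days, exemption £191,000 → (£503,000 − £191,000) × 1.55% × 310/365 = £4,107.2877
7 November – 31 December 2001: 55 days, exemption £186,000 → (£503,000 − £186,000) × 1.55% × 55/365 = £740.3904
Total = £4,847.6781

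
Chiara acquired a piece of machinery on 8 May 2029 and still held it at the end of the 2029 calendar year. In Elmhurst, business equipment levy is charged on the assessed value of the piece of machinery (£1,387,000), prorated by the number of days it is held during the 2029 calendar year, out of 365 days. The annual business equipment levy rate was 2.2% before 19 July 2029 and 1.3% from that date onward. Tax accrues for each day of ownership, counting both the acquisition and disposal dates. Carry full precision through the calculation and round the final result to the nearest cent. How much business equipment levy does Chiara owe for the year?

£14,219.60

8 May – 18 July 2029: 72 days at 2.2% → £1,387,000 × 2.2% × 72/365 = £6,019.2000
19 July – 31 December 2029: 166 days at 1.3% → £1,387,000 × 1.3% × 166/365 = £8,200.4000
Total = £14,219.6000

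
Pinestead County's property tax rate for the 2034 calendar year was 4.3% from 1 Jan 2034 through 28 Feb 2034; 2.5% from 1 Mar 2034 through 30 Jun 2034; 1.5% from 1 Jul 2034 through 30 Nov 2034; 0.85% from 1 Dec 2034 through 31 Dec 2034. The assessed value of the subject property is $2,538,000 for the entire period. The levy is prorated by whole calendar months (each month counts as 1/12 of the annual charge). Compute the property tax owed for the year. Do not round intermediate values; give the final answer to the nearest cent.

1 Jan – 28 Feb 2034: 2 months at 4.3% → $2,538,000 × 4.3% × 2/12 = $18,189.0000
1 Mar – 30 Jun 2034: 4 months at 2.5% → $2,538,000 × 2.5% × 4/12 = $21,150.0000
1 Jul – 30 Nov 2034: 5 months at 1.5% → $2,538,000 × 1.5% × 5/12 = $15,862.5000
1 Dec – 31 Dec 2034: 1 month at 0.85% → $2,538,000 × 0.85% × 1/12 = $1,797.7500
Total = $56,999.2500

$56,999.25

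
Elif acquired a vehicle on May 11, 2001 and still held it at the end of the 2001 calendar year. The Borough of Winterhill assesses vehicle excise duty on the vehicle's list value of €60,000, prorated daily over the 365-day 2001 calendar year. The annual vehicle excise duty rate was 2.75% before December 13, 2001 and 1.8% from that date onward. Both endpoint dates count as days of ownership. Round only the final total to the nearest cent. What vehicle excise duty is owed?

May 11 – December 12, 2001: 216 days at 2.75% → €60,000 × 2.75% × 216/365 = €976.4384
December 13 – December 31, 2001: 19 days at 1.8% → €60,000 × 1.8% × 19/365 = €56.2192
Total = €1,032.6575

€1,032.66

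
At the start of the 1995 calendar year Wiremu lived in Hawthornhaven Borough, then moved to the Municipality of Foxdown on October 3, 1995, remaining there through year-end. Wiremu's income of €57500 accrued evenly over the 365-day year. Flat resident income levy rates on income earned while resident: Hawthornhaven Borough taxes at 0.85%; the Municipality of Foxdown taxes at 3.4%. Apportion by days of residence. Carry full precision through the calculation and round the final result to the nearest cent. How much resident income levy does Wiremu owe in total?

Hawthornhaven Borough, January 1 – October 2, 1995: 275 days → €57500 × 0.85% × 275/365 = €368.2363
The Municipality of Foxdown, October 3 – December 31, 1995: 90 days → €57500 × 3.4% × 90/365 = €482.0548
Total = €850.2911

€850.29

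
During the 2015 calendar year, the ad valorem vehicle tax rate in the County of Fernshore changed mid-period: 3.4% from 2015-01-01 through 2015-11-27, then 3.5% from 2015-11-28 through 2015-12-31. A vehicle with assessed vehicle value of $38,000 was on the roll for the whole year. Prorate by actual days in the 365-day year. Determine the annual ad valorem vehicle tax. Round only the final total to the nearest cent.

2015-01-01 to 2015-11-27: 331 days at 3.4% → $38,000 × 3.4% × 331/365 = $1,171.6493
2015-11-28 to 2015-12-31: 34 days at 3.5% → $38,000 × 3.5% × 34/365 = $123.8904
Total = $1,295.5397

$1,295.54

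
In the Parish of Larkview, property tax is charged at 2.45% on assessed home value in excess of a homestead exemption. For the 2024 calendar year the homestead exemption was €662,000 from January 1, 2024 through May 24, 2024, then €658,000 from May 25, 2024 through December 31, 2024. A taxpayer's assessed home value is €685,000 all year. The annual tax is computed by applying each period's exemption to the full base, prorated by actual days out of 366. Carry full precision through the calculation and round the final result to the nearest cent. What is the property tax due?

€622.67

January 1 – May 24, 2024: 145 days, exemption €662,000 → (€685,000 − €662,000) × 2.45% × 145/366 = €223.2445
May 25 – December 31, 2024: 221 days, exemption €658,000 → (€685,000 − €658,000) × 2.45% × 221/366 = €399.4303
Total = €622.6749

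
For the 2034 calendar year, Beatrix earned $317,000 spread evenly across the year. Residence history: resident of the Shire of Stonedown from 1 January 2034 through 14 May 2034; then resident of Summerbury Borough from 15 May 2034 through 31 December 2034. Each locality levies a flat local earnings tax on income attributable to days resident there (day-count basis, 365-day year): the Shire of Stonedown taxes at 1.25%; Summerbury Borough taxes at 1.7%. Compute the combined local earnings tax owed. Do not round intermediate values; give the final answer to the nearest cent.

The Shire of Stonedown, 1 January – 14 May 2034: 134 days → $317,000 × 1.25% × 134/365 = $1,454.7260
Summerbury Borough, 15 May – 31 December 2034: 231 days → $317,000 × 1.7% × 231/365 = $3,410.5726
Total = $4,865.2986

$4,865.30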